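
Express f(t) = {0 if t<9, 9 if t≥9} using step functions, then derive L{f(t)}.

f(t) = 9·u(t-9). L{u(t-9)} = e^(-9s)/s, so L{f(t)} = 9·e^(-9s)/s

Final answer: 9·e^(-9s)/s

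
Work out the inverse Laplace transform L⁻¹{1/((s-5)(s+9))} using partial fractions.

Decompose: A/(s-5) + B/(s+9). A = 1/14, B = -1/14. f(t) = (e^(5t) - e^(-9t))/14

Final answer: (e^(5t) - e^(-9t))/14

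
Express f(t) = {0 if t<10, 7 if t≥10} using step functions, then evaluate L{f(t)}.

f(t) = 7·u(t-10). L{u(t-10)} = e^(-10s)/s, so L{f(t)} = 7·e^(-10s)/s

Final answer: 7·e^(-10s)/s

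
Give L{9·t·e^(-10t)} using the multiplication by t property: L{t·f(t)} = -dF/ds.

Using L{t^n·e^(at)} = n!/(s-a)^(n+1), L{t·e^(-10t)} = 1/(s+10)^2, so L{9·t·e^(-10t)} = 9·1/(s+10)^2 = 9/(s+10)^2

Final answer: 9/(s+10)^2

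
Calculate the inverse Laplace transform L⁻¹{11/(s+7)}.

L⁻¹{1/(s-a)} = e^(at), so L⁻¹{1/(s+7)} = e^(-7t), and L⁻¹{11/(s+7)} = 11·e^(-7t)

Final answer: 11·e^(-7t)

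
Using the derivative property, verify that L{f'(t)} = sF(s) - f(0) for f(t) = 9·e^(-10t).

f'(t) = -90e^(-10t). Direct: L{f'(t)} = -90/(s+10). Property: s·9/(s+10) - 9 = (9s - 9(s+10))/(s+10) = -90/(s+10). ✓

Final answer: -90/(s+10)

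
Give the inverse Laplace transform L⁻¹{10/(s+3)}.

L⁻¹{1/(s-a)} = e^(at), so L⁻¹{1/(s+3)} = e^(-3t), and L⁻¹{10/(s+3)} = 10·e^(-3t)

Final answer: 10·e^(-3t)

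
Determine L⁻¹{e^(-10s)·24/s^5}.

L⁻¹{24/s^5} = t^4. By the time shift theorem, L⁻¹{e^(-as)F(s)} = u(t-a)f(t-a) with a=10, so L⁻¹{e^(-10s)·24/s^5} = u(t-10)·(t-10)^4

Final answer: u(t-10)·(t-10)^4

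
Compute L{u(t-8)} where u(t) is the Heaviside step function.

L{u(t-a)} = e^(-as)/s. Here a=8, so L{u(t-8)} = e^(-8s)/s

Final answer: e^(-8s)/s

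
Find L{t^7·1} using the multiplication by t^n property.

L{1} = 1/s. d^1/ds^1[1/s] = -1/s². d^2/ds^2[1/s] = 2/s^3. d^3/ds^3[1/s] = -6/s^4. d^4/ds^4[1/s] = 24/s^5. d^5/ds^5[1/s] = -120/s^6. d^6/ds^6[1/s] = 720/s^7. d^7/ds^7[1/s] = -5040/s^8. So L{t^7} = (-1)^{7}·-5040/s^8 = 5040/s^8

Final answer: 5040/s^8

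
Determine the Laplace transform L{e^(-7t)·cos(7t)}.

L{e^(at)·cos(ωt)} = (s-a)/((s-a)² + ω²), so L{e^(-7t)·cos(7t)} = (s+7)/((s+7)² + 49)

Final answer: (s+7)/((s+7)² + 49)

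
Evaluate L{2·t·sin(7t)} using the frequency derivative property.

L{sin(7t)} = 7/(s² + 49). By L{t·f(t)} = -F'(s): -d/ds[7/(s² + 49)] = -(7)·(-2s)/(s² + 49)² = 14s/(s² + 49)². Then L{2·t·sin(7t)} = 2·14s/(s² + 49)² = 28s/(s² + 49)²

Final answer: 28s/(s² + 49)²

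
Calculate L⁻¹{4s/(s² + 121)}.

This is the form c·s/(s² + a²) with a = 11, c = 4. L⁻¹ = 4·cos(11t)

Final answer: 4·cos(11t)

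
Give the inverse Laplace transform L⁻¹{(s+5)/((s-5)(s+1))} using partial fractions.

Using partial fractions, f(t) = (10e^(5t) - 4e^(-t))/6

Final answer: (10e^(5t) - 4e^(-t))/6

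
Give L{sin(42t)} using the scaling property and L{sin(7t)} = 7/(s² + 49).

Using L{f(at)} = (1/a)F(s/a) with a=6: L{sin(42t)} = (1/6) · 7/((s/6)² + 49) = (1/6) · 7·36/(s² + 1764) = 42/(s² + 1764)

Final answer: 42/(s² + 1764)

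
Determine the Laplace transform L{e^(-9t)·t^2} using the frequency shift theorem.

L{e^(at)·t^n} = n!/(s-a)^(n+1), so L{e^(-9t)·t^2} = 2/(s+9)^3

Final answer: 2/(s+9)^3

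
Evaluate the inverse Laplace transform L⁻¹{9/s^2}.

L⁻¹{n!/s^(n+1)} = t^n with n=1. So L⁻¹{1/s^2} = t, and L⁻¹{9/s^2} = (9/1)·t = 9·t

Final answer: 9·t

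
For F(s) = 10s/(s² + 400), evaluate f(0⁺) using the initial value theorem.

f(0⁺) = lim_{s→∞} s·10s/(s² + 400) = lim_{s→∞} 10s²/(s² + 400) = 10

Final answer: 10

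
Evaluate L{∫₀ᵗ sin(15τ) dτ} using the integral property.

L{∫₀ᵗ f(τ)dτ} = F(s)/s with F(s) = 15/(s² + 225), so the result is (15/(s² + 225))/s = 15/(s(s² + 225))

Final answer: 15/(s(s² + 225))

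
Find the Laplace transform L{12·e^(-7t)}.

L{e^(at)} = 1/(s-a), so L{e^(-7t)} = 1/(s+7). Then L{12·e^(-7t)} = 12/(s+7)

Final answer: 12/(s+7)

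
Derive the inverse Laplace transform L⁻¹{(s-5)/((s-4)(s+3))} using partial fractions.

Using partial fractions, f(t) = (-e^(4t) + 8e^(-3t))/7

Final answer: (-e^(4t) + 8e^(-3t))/7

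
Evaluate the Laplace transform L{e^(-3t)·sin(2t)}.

L{e^(at)·sin(ωt)} = ω/((s-a)² + ω²), so L{e^(-3t)·sin(2t)} = 2/((s+3)² + 4)

Final answer: 2/((s+3)² + 4)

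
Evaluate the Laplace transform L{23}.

L{23} = 23 · L{1} = 23/s

Final answer: 23/s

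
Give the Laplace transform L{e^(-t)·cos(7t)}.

L{e^(at)·cos(ωt)} = (s-a)/((s-a)² + ω²), so L{e^(-t)·cos(7t)} = (s+1)/((s+1)² + 49)

Final answer: (s+1)/((s+1)² + 49)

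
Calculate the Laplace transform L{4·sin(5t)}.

L{sin(ωt)} = ω/(s² + ω²), so L{sin(5t)} = 5/(s² + 25). Then L{4·sin(5t)} = 4·5/(s² + 25) = 20/(s² + 25)

Final answer: 20/(s² + 25)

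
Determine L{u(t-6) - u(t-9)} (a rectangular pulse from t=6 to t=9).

L{u(t-a)} = e^(-as)/s. L{u(t-6) - u(t-9)} = (e^(-6s) - e^(-9s))/s

Final answer: (e^(-6s) - e^(-9s))/s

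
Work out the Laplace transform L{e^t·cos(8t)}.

L{e^(at)·cos(ωt)} = (s-a)/((s-a)² + ω²), so L{e^t·cos(8t)} = (s-1)/((s-1)² + 64)

Final answer: (s-1)/((s-1)² + 64)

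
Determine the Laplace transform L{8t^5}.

L{8t^5} = 8 · L{t^5} = 8 · 120/s^6 = 960/s^6

Final answer: 960/s^6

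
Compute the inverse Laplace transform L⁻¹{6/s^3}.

L⁻¹{n!/s^(n+1)} = t^n with n=2. So L⁻¹{2/s^3} = t^2, and L⁻¹{6/s^3} = (6/2)·t^2 = 3·t^2

Final answer: 3·t^2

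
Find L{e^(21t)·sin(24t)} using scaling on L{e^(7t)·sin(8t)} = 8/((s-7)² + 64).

Scaling with a=3: L{e^(21t)·sin(24t)} = (1/3) · 8/((s/3-7)² + 64). Simplifying: 24/((s-21)² + 576)

Final answer: 24/((s-21)² + 576)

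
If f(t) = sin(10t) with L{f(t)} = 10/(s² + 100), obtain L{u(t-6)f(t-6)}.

Time shift theorem: L{u(t-a)f(t-a)} = e^(-as)F(s). Here a=6, F(s) = 10/(s² + 100), so L{u(t-6)f(t-6)} = e^(-6s)·10/(s² + 100)

Final answer: e^(-6s)·10/(s² + 100)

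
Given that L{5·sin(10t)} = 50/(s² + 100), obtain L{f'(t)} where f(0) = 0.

L{f'(t)} = s·F(s) - f(0) = s·50/(s² + 100) - 0 = 50s/(s² + 100)

Final answer: 50s/(s² + 100)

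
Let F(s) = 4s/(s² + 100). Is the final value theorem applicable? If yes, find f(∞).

The final value theorem requires all poles of sF(s) in the left half-plane. sF(s) = 4s²/(s² + 100) has poles at s = ±10i (imaginary axis). Theorem does NOT apply (oscillatory system).

Final answer: Not applicable (oscillatory)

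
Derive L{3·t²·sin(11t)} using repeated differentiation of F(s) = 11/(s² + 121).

F(s) = 11/(s² + 121). F'(s) = -22s/(s² + 121)². F''(s) = -22(121 - 3s²)/(s² + 121)³ = (66s² - 2662)/(s² + 121)³. So L{t²·sin(11t)} = (-1)² F''(s) = (66s² - 2662)/(s² + 121)³. Then L{3·t²·sin(11t)} = 3·(66s² - 2662)/(s² + 121)³ = (198s² - 7986)/(s² + 121)³

Final answer: (198s² - 7986)/(s² + 121)³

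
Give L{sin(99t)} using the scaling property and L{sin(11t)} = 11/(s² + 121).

Using L{f(at)} = (1/a)F(s/a) with a=9: L{sin(99t)} = (1/9) · 11/((s/9)² + 121) = (1/9) · 11·81/(s² + 9801) = 99/(s² + 9801)

Final answer: 99/(s² + 9801)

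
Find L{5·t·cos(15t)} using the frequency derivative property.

L{cos(15t)} = s/(s² + 225). Derivative: d/ds[s/(s² + 225)] = [(s² + 225) - s·2s]/(s² + 225)² = (225 - s²)/(s² + 225)². So L{t·cos(15t)} = -F'(s) = (s² - 225)/(s² + 225)². Then L{5·t·cos(15t)} = 5·(s² - 225)/(s² + 225)²

Final answer: 5·(s² - 225)/(s² + 225)²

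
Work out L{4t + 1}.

L{4t + 1} = 4·L{t} + L{1} = 4/s² + 1/s

Final answer: 4/s² + 1/s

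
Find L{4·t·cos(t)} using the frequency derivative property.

L{cos(t)} = s/(s² + 1). Derivative: d/ds[s/(s² + 1)] = [(s² + 1) - s·2s]/(s² + 1)² = (1 - s²)/(s² + 1)². So L{t·cos(t)} = -F'(s) = (s² - 1)/(s² + 1)². Then L{4·t·cos(t)} = 4·(s² - 1)/(s² + 1)²

Final answer: 4·(s² - 1)/(s² + 1)²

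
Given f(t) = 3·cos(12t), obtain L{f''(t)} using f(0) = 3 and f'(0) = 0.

F(s) = 3s/(s² + 144). L{f''(t)} = s²F(s) - sf(0) - f'(0) = 3s³/(s² + 144) - 3s = (3s³ - 3s(s² + 144))/(s² + 144) = -432s/(s² + 144)

Final answer: -432s/(s² + 144)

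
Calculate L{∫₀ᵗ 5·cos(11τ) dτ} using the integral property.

L{∫₀ᵗ f(τ)dτ} = F(s)/s with F(s) = 5s/(s² + 121), so the result is (5s/(s² + 121))/s = 5/(s² + 121)

Final answer: 5/(s² + 121)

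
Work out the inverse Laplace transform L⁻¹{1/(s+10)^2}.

L⁻¹{n!/(s-a)^(n+1)} = t^n·e^(at), so L⁻¹{1/(s+10)^2} = t·e^(-10t)

Final answer: t·e^(-10t)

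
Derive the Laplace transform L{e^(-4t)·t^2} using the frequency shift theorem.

L{e^(at)·t^n} = n!/(s-a)^(n+1), so L{e^(-4t)·t^2} = 2/(s+4)^3

Final answer: 2/(s+4)^3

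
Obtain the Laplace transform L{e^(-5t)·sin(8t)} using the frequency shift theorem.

Frequency shift: L{e^(at)f(t)} = F(s-a). L{e^(-5t)·sin(8t)} = 8/((s+5)² + 64)

Final answer: 8/((s+5)² + 64)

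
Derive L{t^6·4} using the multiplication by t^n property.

L{4} = 4/s. d^1/ds^1[1/s] = -1/s². d^2/ds^2[1/s] = 2/s^3. d^3/ds^3[1/s] = -6/s^4. d^4/ds^4[1/s] = 24/s^5. d^5/ds^5[1/s] = -120/s^6. d^6/ds^6[1/s] = 720/s^7. So L{t^6} = (-1)^{6}·720/s^7 = 720/s^7. Then L{t^6·4} = 4·720/s^7 = 2880/s^7

Final answer: 2880/s^7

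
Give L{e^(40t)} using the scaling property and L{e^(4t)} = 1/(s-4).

Using L{f(at)} = (1/a)F(s/a) with a=10 and f(t) = e^(4t): L{e^(40t)} = (1/10) · 1/((s/10)-4) = (1/10) · 10/(s-40) = 1/(s-40)

Final answer: 1/(s-40)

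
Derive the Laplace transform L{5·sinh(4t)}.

L{sinh(ωt)} = ω/(s² - ω²), so L{sinh(4t)} = 4/(s² - 16). Then L{5·sinh(4t)} = 5·4/(s² - 16) = 20/(s² - 16)

Final answer: 20/(s² - 16)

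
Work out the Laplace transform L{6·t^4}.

L{t^n} = n!/s^(n+1), so L{t^4} = 24/s^5. Then L{6·t^4} = 6·24/s^5 = 144/s^5

Final answer: 144/s^5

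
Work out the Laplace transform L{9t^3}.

L{9t^3} = 9 · L{t^3} = 9 · 6/s^4 = 54/s^4

Final answer: 54/s^4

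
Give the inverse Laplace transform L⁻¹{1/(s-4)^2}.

L⁻¹{n!/(s-a)^(n+1)} = t^n·e^(at), so L⁻¹{1/(s-4)^2} = t·e^(4t)

Final answer: t·e^(4t)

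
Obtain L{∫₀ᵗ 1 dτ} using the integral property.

L{∫₀ᵗ f(τ)dτ} = F(s)/s with f(t) = 1. F(s) = 1/s, so L{∫₀ᵗ 1 dτ} = (1/s)/s = 1/s². (Check: ∫₀ᵗ 1 dτ = t.)

Final answer: 1/s²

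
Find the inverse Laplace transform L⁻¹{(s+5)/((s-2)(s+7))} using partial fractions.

Using partial fractions, f(t) = (7e^(2t) + 2e^(-7t))/9

Final answer: (7e^(2t) + 2e^(-7t))/9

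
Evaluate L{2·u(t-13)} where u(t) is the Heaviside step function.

L{u(t-a)} = e^(-as)/s. Here a=13, so L{u(t-13)} = e^(-13s)/s, and L{2·u(t-13)} = 2·e^(-13s)/s

Final answer: 2·e^(-13s)/s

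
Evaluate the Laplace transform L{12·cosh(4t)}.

L{cosh(ωt)} = s/(s² - ω²), so L{cosh(4t)} = s/(s² - 16). Then L{12·cosh(4t)} = 12·s/(s² - 16) = 12s/(s² - 16)

Final answer: 12s/(s² - 16)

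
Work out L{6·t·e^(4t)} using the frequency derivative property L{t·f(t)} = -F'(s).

L{e^(4t)} = 1/(s-4). By frequency derivative: L{t·e^(4t)} = -d/ds[1/(s-4)] = -(-1)/(s-4)² = 1/(s-4)². Then L{6·t·e^(4t)} = 6·1/(s-4)² = 6/(s-4)²

Final answer: 6/(s-4)²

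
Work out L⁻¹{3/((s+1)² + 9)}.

Form: b/((s-a)² + b²) → e^(at)sin(bt). With a=-1, b=3

Final answer: e^(-t)·sin(3t)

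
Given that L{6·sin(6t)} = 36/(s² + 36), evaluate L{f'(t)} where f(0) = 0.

L{f'(t)} = s·F(s) - f(0) = s·36/(s² + 36) - 0 = 36s/(s² + 36)

Final answer: 36s/(s² + 36)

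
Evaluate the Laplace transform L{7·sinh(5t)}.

L{sinh(ωt)} = ω/(s² - ω²), so L{sinh(5t)} = 5/(s² - 25). Then L{7·sinh(5t)} = 7·5/(s² - 25) = 35/(s² - 25)

Final answer: 35/(s² - 25)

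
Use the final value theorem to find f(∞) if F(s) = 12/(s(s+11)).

f(∞) = lim_{s→0} s·12/(s(s+11)) = lim_{s→0} 12/(s+11) = 12/11 = 12/11

Final answer: 12/11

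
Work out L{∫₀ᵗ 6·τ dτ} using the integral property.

L{∫₀ᵗ f(τ)dτ} = F(s)/s with f(t) = 6t. F(s) = 6/s^2, so L{∫₀ᵗ 6·τ dτ} = (6/s^2)/s = 6/s^3. (Check: ∫₀ᵗ 6·τ dτ = 6t^2/2.)

Final answer: 6/s^3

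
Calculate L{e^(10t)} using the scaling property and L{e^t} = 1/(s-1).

Using L{f(at)} = (1/a)F(s/a) with a=10 and f(t) = e^t: L{e^(10t)} = (1/10) · 1/((s/10)-1) = (1/10) · 10/(s-10) = 1/(s-10)

Final answer: 1/(s-10)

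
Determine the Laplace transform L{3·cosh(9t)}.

L{cosh(ωt)} = s/(s² - ω²), so L{cosh(9t)} = s/(s² - 81). Then L{3·cosh(9t)} = 3·s/(s² - 81) = 3s/(s² - 81)

Final answer: 3s/(s² - 81)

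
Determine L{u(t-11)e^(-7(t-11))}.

u(t-a)f(t-a) with f(t)=e^(-7t). L{e^(-7t)} = 1/(s+7). By time shift: e^(-11s)/(s+7)

Final answer: e^(-11s)/(s+7)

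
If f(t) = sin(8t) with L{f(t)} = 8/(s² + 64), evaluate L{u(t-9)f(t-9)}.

Time shift theorem: L{u(t-a)f(t-a)} = e^(-as)F(s). Here a=9, F(s) = 8/(s² + 64), so L{u(t-9)f(t-9)} = e^(-9s)·8/(s² + 64)

Final answer: e^(-9s)·8/(s² + 64)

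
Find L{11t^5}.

L{t^n} = n!/s^(n+1). So L{11t^5} = 11·5!/s^6 = 1320/s^6

Final answer: 1320/s^6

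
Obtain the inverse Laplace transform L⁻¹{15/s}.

L⁻¹{c/s} = c, so L⁻¹{15/s} = 15

Final answer: 15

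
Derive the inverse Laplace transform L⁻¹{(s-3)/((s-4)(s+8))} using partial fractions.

Using partial fractions, f(t) = (e^(4t) + 11e^(-8t))/12

Final answer: (e^(4t) + 11e^(-8t))/12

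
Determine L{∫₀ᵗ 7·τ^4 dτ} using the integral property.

L{∫₀ᵗ f(τ)dτ} = F(s)/s with f(t) = 7t^4. F(s) = 168/s^5, so L{∫₀ᵗ 7·τ^4 dτ} = (168/s^5)/s = 168/s^6. (Check: ∫₀ᵗ 7·τ^4 dτ = 7t^5/5.)

Final answer: 168/s^6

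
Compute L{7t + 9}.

L{7t + 9} = 7·L{t} + 9·L{1} = 7/s² + 9/s

Final answer: 7/s² + 9/s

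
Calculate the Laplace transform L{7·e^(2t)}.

L{e^(at)} = 1/(s-a), so L{e^(2t)} = 1/(s-2). Then L{7·e^(2t)} = 7/(s-2)

Final answer: 7/(s-2)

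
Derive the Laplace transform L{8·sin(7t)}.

L{sin(ωt)} = ω/(s² + ω²), so L{sin(7t)} = 7/(s² + 49). Then L{8·sin(7t)} = 8·7/(s² + 49) = 56/(s² + 49)

Final answer: 56/(s² + 49)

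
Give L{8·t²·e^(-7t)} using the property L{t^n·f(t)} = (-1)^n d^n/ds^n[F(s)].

L{e^(-7t)} = 1/(s+7). d/ds[1/(s+7)] = -1/(s+7)². d²/ds²[1/(s+7)] = 2/(s+7)³. So L{t²·e^(-7t)} = (-1)² · 2/(s+7)³ = 2/(s+7)³. Then L{8·t²·e^(-7t)} = 8·2/(s+7)³ = 16/(s+7)³

Final answer: 16/(s+7)³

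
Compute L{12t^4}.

L{t^n} = n!/s^(n+1). So L{12t^4} = 12·4!/s^5 = 288/s^5

Final answer: 288/s^5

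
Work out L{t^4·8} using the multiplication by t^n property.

L{8} = 8/s. d^1/ds^1[1/s] = -1/s². d^2/ds^2[1/s] = 2/s^3. d^3/ds^3[1/s] = -6/s^4. d^4/ds^4[1/s] = 24/s^5. So L{t^4} = (-1)^{4}·24/s^5 = 24/s^5. Then L{t^4·8} = 8·24/s^5 = 192/s^5

Final answer: 192/s^5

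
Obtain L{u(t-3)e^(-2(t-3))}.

u(t-a)f(t-a) with f(t)=e^(-2t). L{e^(-2t)} = 1/(s+2). By time shift: e^(-3s)/(s+2)

Final answer: e^(-3s)/(s+2)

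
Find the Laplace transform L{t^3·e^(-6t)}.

L{t^n·e^(at)} = n!/(s-a)^(n+1), so L{t^3·e^(-6t)} = 6/(s+6)^4

Final answer: 6/(s+6)^4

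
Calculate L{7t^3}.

L{t^n} = n!/s^(n+1). So L{7t^3} = 7·3!/s^4 = 42/s^4

Final answer: 42/s^4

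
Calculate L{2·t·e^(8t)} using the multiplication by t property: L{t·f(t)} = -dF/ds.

Using L{t^n·e^(at)} = n!/(s-a)^(n+1), L{t·e^(8t)} = 1/(s-8)^2, so L{2·t·e^(8t)} = 2·1/(s-8)^2 = 2/(s-8)^2

Final answer: 2/(s-8)^2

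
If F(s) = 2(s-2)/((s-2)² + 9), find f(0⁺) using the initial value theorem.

f(0⁺) = lim_{s→∞} sF(s) = lim_{s→∞} 2s(s-2)/((s-2)² + 9) = 2

Final answer: 2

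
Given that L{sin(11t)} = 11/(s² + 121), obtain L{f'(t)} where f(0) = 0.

L{f'(t)} = s·F(s) - f(0) = s·11/(s² + 121) - 0 = 11s/(s² + 121)

Final answer: 11s/(s² + 121)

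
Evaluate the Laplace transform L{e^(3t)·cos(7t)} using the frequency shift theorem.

Frequency shift: L{e^(at)f(t)} = F(s-a). L{e^(3t)·cos(7t)} = (s-3)/((s-3)² + 49)

Final answer: (s-3)/((s-3)² + 49)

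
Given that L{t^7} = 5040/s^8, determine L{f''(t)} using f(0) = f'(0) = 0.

L{f''(t)} = s²F(s) - sf(0) - f'(0) = s²·5040/s^8 - 0 - 0 = 5040/s^6

Final answer: 5040/s^6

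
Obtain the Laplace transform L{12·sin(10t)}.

L{sin(ωt)} = ω/(s² + ω²), so L{sin(10t)} = 10/(s² + 100). Then L{12·sin(10t)} = 12·10/(s² + 100) = 120/(s² + 100)

Final answer: 120/(s² + 100)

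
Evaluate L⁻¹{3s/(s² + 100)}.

This is the form c·s/(s² + a²) with a = 10, c = 3. L⁻¹ = 3·cos(10t)

Final answer: 3·cos(10t)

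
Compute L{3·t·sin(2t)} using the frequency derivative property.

L{sin(2t)} = 2/(s² + 4). By L{t·f(t)} = -F'(s): -d/ds[2/(s² + 4)] = -(2)·(-2s)/(s² + 4)² = 4s/(s² + 4)². Then L{3·t·sin(2t)} = 3·4s/(s² + 4)² = 12s/(s² + 4)²

Final answer: 12s/(s² + 4)²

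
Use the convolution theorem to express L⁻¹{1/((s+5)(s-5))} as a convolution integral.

1/((s+5)(s-5)) = (1/(s+5))·(1/(s-5)) = L{e^(-5t)}·L{e^(5t)}. So f(t) = e^(-5t)*e^(5t) = ∫₀ᵗ e^(-5τ)·e^(5(t-τ)) dτ

Final answer: ∫₀ᵗ e^(-5τ)·e^(5(t-τ)) dτ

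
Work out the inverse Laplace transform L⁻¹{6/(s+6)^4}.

L⁻¹{n!/(s-a)^(n+1)} = t^n·e^(at), so L⁻¹{6/(s+6)^4} = t^3·e^(-6t)

Final answer: t^3·e^(-6t)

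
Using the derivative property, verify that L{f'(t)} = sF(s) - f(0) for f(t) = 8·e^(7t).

f'(t) = 56e^(7t). Direct: L{f'(t)} = 56/(s-7). Property: s·8/(s-7) - 8 = (8s - 8(s-7))/(s-7) = 56/(s-7). ✓

Final answer: 56/(s-7)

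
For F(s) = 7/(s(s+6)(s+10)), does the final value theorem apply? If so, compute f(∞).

Poles of sF(s) = 7/((s+6)(s+10)) are at s = -6 and s = -10, both in the left half-plane. Theorem applies. f(∞) = lim_{s→0} sF(s) = 7/(6·10) = 7/60

Final answer: 7/60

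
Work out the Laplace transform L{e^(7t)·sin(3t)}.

L{e^(at)·sin(ωt)} = ω/((s-a)² + ω²), so L{e^(7t)·sin(3t)} = 3/((s-7)² + 9)

Final answer: 3/((s-7)² + 9)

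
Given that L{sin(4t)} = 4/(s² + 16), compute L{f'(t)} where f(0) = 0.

L{f'(t)} = s·F(s) - f(0) = s·4/(s² + 16) - 0 = 4s/(s² + 16)

Final answer: 4s/(s² + 16)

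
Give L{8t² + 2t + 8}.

L{8t² + 2t + 8} = 8·2/s³ + 2/s² + 8/s = 16/s³ + 2/s² + 8/s

Final answer: 16/s³ + 2/s² + 8/s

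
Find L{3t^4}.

L{t^n} = n!/s^(n+1). So L{3t^4} = 3·4!/s^5 = 72/s^5

Final answer: 72/s^5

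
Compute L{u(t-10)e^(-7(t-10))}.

u(t-a)f(t-a) with f(t)=e^(-7t). L{e^(-7t)} = 1/(s+7). By time shift: e^(-10s)/(s+7)

Final answer: e^(-10s)/(s+7)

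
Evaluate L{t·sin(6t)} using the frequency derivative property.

L{sin(6t)} = 6/(s² + 36). By L{t·f(t)} = -F'(s): -d/ds[6/(s² + 36)] = -(6)·(-2s)/(s² + 36)² = 12s/(s² + 36)²

Final answer: 12s/(s² + 36)²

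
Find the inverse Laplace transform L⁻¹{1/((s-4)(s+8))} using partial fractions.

Decompose: A/(s-4) + B/(s+8). A = 1/12, B = -1/12. f(t) = (e^(4t) - e^(-8t))/12

Final answer: (e^(4t) - e^(-8t))/12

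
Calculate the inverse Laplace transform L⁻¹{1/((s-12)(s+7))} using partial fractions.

Decompose: A/(s-12) + B/(s+7). A = 1/19, B = -1/19. f(t) = (e^(12t) - e^(-7t))/19

Final answer: (e^(12t) - e^(-7t))/19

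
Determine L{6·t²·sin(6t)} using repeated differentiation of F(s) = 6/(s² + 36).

F(s) = 6/(s² + 36). F'(s) = -12s/(s² + 36)². F''(s) = -12(36 - 3s²)/(s² + 36)³ = (36s² - 432)/(s² + 36)³. So L{t²·sin(6t)} = (-1)² F''(s) = (36s² - 432)/(s² + 36)³. Then L{6·t²·sin(6t)} = 6·(36s² - 432)/(s² + 36)³ = (216s² - 2592)/(s² + 36)³

Final answer: (216s² - 2592)/(s² + 36)³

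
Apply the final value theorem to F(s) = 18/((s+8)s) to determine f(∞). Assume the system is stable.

f(∞) = lim_{s→0} sF(s) = lim_{s→0} 18/(s+8) = 9/4

Final answer: 9/4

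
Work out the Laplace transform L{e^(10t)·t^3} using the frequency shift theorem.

L{e^(at)·t^n} = n!/(s-a)^(n+1), so L{e^(10t)·t^3} = 6/(s-10)^4

Final answer: 6/(s-10)^4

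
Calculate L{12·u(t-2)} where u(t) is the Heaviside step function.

L{u(t-a)} = e^(-as)/s. Here a=2, so L{u(t-2)} = e^(-2s)/s, and L{12·u(t-2)} = 12·e^(-2s)/s

Final answer: 12·e^(-2s)/s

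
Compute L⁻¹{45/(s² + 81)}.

This is the form c·a/(s² + a²) with a = 9, c = 5. L⁻¹ = 5·sin(9t)

Final answer: 5·sin(9t)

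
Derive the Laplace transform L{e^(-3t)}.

L{e^(at)} = 1/(s-a), so L{e^(-3t)} = 1/(s+3)

Final answer: 1/(s+3)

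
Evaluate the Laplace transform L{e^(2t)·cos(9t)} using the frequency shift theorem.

Frequency shift: L{e^(at)f(t)} = F(s-a). L{e^(2t)·cos(9t)} = (s-2)/((s-2)² + 81)

Final answer: (s-2)/((s-2)² + 81)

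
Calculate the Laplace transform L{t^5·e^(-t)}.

L{t^n·e^(at)} = n!/(s-a)^(n+1), so L{t^5·e^(-t)} = 120/(s+1)^6

Final answer: 120/(s+1)^6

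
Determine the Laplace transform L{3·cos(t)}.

L{cos(ωt)} = s/(s² + ω²), so L{cos(t)} = s/(s² + 1). Then L{3·cos(t)} = 3·s/(s² + 1) = 3s/(s² + 1)

Final answer: 3s/(s² + 1)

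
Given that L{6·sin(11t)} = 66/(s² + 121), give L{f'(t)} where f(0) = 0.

L{f'(t)} = s·F(s) - f(0) = s·66/(s² + 121) - 0 = 66s/(s² + 121)

Final answer: 66s/(s² + 121)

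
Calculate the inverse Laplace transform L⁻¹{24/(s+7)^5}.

L⁻¹{n!/(s-a)^(n+1)} = t^n·e^(at), so L⁻¹{24/(s+7)^5} = t^4·e^(-7t)

Final answer: t^4·e^(-7t)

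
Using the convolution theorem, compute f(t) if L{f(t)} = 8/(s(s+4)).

8/(s(s+4)) = (8/s)·(1/(s+4)) = L{8}·L{e^(-4t)}. By convolution, f(t) = 8*e^(-4t) = ∫₀ᵗ 8·e^(-4τ) dτ = 8·(1 - e^(-4t))/4

Final answer: 8·(1 - e^(-4t))/4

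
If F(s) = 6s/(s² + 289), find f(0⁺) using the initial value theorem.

f(0⁺) = lim_{s→∞} s·6s/(s² + 289) = lim_{s→∞} 6s²/(s² + 289) = 6

Final answer: 6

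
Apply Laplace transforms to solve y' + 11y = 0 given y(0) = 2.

L{y'} + 11L{y} = 0. sY - 2 + 11Y = 0. Y(s+11) = 2. Y = 2/(s+11)

Final answer: y(t) = 2e^(-11t)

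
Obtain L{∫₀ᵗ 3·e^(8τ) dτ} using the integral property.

L{∫₀ᵗ f(τ)dτ} = F(s)/s with F(s) = 3/(s-8), so L{∫₀ᵗ 3·e^(8τ) dτ} = 3/(s(s-8))

Final answer: 3/(s(s-8))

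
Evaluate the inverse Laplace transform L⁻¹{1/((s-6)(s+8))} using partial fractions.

Decompose: A/(s-6) + B/(s+8). A = 1/14, B = -1/14. f(t) = (e^(6t) - e^(-8t))/14

Final answer: (e^(6t) - e^(-8t))/14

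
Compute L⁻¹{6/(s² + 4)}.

This is the form c·a/(s² + a²) with a = 2, c = 3. L⁻¹ = 3·sin(2t)

Final answer: 3·sin(2t)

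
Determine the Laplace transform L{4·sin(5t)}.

L{sin(ωt)} = ω/(s² + ω²), so L{sin(5t)} = 5/(s² + 25). Then L{4·sin(5t)} = 4·5/(s² + 25) = 20/(s² + 25)

Final answer: 20/(s² + 25)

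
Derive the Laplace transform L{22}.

L{22} = 22 · L{1} = 22/s

Final answer: 22/s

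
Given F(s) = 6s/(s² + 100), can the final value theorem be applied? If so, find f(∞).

The final value theorem requires all poles of sF(s) in the left half-plane. sF(s) = 6s²/(s² + 100) has poles at s = ±10i (imaginary axis). Theorem does NOT apply (oscillatory system).

Final answer: Not applicable (oscillatory)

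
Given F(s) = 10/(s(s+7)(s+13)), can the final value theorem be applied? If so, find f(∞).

Poles of sF(s) = 10/((s+7)(s+13)) are at s = -7 and s = -13, both in the left half-plane. Theorem applies. f(∞) = lim_{s→0} sF(s) = 10/(7·13) = 10/91

Final answer: 10/91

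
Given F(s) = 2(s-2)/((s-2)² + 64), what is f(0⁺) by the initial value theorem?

f(0⁺) = lim_{s→∞} sF(s) = lim_{s→∞} 2s(s-2)/((s-2)² + 64) = 2

Final answer: 2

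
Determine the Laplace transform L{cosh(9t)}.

L{cosh(ωt)} = s/(s² - ω²), so L{cosh(9t)} = s/(s² - 81)

Final answer: s/(s² - 81)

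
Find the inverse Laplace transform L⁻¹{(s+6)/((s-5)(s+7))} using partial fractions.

Using partial fractions, f(t) = (11e^(5t) + e^(-7t))/12

Final answer: (11e^(5t) + e^(-7t))/12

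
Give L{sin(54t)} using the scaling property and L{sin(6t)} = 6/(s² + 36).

Using L{f(at)} = (1/a)F(s/a) with a=9: L{sin(54t)} = (1/9) · 6/((s/9)² + 36) = (1/9) · 6·81/(s² + 2916) = 54/(s² + 2916)

Final answer: 54/(s² + 2916)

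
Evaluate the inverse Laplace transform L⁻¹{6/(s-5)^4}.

L⁻¹{n!/(s-a)^(n+1)} = t^n·e^(at), so L⁻¹{6/(s-5)^4} = t^3·e^(5t)

Final answer: t^3·e^(5t)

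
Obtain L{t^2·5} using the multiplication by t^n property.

L{5} = 5/s. d^1/ds^1[1/s] = -1/s². d^2/ds^2[1/s] = 2/s^3. So L{t^2} = (-1)^{2}·2/s^3 = 2/s^3. Then L{t^2·5} = 5·2/s^3 = 10/s^3

Final answer: 10/s^3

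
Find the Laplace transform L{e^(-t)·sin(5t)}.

L{e^(at)·sin(ωt)} = ω/((s-a)² + ω²), so L{e^(-t)·sin(5t)} = 5/((s+1)² + 25)

Final answer: 5/((s+1)² + 25)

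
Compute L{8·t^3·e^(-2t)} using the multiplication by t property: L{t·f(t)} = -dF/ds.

Using L{t^n·e^(at)} = n!/(s-a)^(n+1), L{t^3·e^(-2t)} = 6/(s+2)^4, so L{8·t^3·e^(-2t)} = 8·6/(s+2)^4 = 48/(s+2)^4

Final answer: 48/(s+2)^4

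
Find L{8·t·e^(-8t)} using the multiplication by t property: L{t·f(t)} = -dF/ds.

Using L{t^n·e^(at)} = n!/(s-a)^(n+1), L{t·e^(-8t)} = 1/(s+8)^2, so L{8·t·e^(-8t)} = 8·1/(s+8)^2 = 8/(s+8)^2

Final answer: 8/(s+8)^2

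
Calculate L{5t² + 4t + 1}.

L{5t² + 4t + 1} = 5·2/s³ + 4/s² + 1/s = 10/s³ + 4/s² + 1/s

Final answer: 10/s³ + 4/s² + 1/s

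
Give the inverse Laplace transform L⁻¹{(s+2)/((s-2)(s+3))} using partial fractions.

Using partial fractions, f(t) = (4e^(2t) + e^(-3t))/5

Final answer: (4e^(2t) + e^(-3t))/5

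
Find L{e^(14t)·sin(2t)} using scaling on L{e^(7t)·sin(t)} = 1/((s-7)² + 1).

Scaling with a=2: L{e^(14t)·sin(2t)} = (1/2) · 1/((s/2-7)² + 1). Simplifying: 2/((s-14)² + 4)

Final answer: 2/((s-14)² + 4)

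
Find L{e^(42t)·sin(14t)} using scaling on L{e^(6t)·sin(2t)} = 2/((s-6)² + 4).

Scaling with a=7: L{e^(42t)·sin(14t)} = (1/7) · 2/((s/7-6)² + 4). Simplifying: 14/((s-42)² + 196)

Final answer: 14/((s-42)² + 196)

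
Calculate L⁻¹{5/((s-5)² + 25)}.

Form: b/((s-a)² + b²) → e^(at)sin(bt). With a=5, b=5

Final answer: e^(5t)·sin(5t)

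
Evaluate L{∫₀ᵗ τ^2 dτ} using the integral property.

L{∫₀ᵗ f(τ)dτ} = F(s)/s with f(t) = t^2. F(s) = 2/s^3, so L{∫₀ᵗ τ^2 dτ} = (2/s^3)/s = 2/s^4. (Check: ∫₀ᵗ τ^2 dτ = t^3/3.)

Final answer: 2/s^4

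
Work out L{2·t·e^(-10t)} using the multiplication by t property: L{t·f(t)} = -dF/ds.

Using L{t^n·e^(at)} = n!/(s-a)^(n+1), L{t·e^(-10t)} = 1/(s+10)^2, so L{2·t·e^(-10t)} = 2·1/(s+10)^2 = 2/(s+10)^2

Final answer: 2/(s+10)^2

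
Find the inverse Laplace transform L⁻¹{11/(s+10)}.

L⁻¹{1/(s-a)} = e^(at), so L⁻¹{1/(s+10)} = e^(-10t), and L⁻¹{11/(s+10)} = 11·e^(-10t)

Final answer: 11·e^(-10t)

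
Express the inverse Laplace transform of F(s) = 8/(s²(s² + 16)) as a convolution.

8/(s²(s² + 16)) = (1/s²)·(8/(s² + 16)) = L{t}·L{2·sin(4t)}. So f(t) = t*(2·sin(4t)) = ∫₀ᵗ 2τ·sin(4(t-τ)) dτ

Final answer: ∫₀ᵗ 2τ·sin(4(t-τ)) dτ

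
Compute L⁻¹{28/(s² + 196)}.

This is the form c·a/(s² + a²) with a = 14, c = 2. L⁻¹ = 2·sin(14t)

Final answer: 2·sin(14t)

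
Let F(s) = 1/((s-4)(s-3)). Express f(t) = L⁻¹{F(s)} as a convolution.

1/((s-4)(s-3)) = (1/(s-4))·(1/(s-3)) = L{e^(4t)}·L{e^(3t)}. So f(t) = e^(4t)*e^(3t) = ∫₀ᵗ e^(4τ)·e^(3(t-τ)) dτ

Final answer: ∫₀ᵗ e^(4τ)·e^(3(t-τ)) dτ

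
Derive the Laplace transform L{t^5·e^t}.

L{t^n·e^(at)} = n!/(s-a)^(n+1), so L{t^5·e^t} = 120/(s-1)^6

Final answer: 120/(s-1)^6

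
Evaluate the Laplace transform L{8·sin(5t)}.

L{sin(ωt)} = ω/(s² + ω²), so L{sin(5t)} = 5/(s² + 25). Then L{8·sin(5t)} = 8·5/(s² + 25) = 40/(s² + 25)

Final answer: 40/(s² + 25)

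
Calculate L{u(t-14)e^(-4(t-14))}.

u(t-a)f(t-a) with f(t)=e^(-4t). L{e^(-4t)} = 1/(s+4). By time shift: e^(-14s)/(s+4)

Final answer: e^(-14s)/(s+4)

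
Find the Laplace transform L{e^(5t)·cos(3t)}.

L{e^(at)·cos(ωt)} = (s-a)/((s-a)² + ω²), so L{e^(5t)·cos(3t)} = (s-5)/((s-5)² + 9)

Final answer: (s-5)/((s-5)² + 9)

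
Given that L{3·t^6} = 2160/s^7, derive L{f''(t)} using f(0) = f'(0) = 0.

L{f''(t)} = s²F(s) - sf(0) - f'(0) = s²·2160/s^7 - 0 - 0 = 2160/s^5

Final answer: 2160/s^5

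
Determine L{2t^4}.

L{t^n} = n!/s^(n+1). So L{2t^4} = 2·4!/s^5 = 48/s^5

Final answer: 48/s^5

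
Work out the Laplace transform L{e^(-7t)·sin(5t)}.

L{e^(at)·sin(ωt)} = ω/((s-a)² + ω²), so L{e^(-7t)·sin(5t)} = 5/((s+7)² + 25)

Final answer: 5/((s+7)² + 25)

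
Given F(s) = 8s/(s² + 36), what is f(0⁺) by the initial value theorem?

f(0⁺) = lim_{s→∞} s·8s/(s² + 36) = lim_{s→∞} 8s²/(s² + 36) = 8

Final answer: 8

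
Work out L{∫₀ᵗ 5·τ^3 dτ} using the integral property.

L{∫₀ᵗ f(τ)dτ} = F(s)/s with f(t) = 5t^3. F(s) = 30/s^4, so L{∫₀ᵗ 5·τ^3 dτ} = (30/s^4)/s = 30/s^5. (Check: ∫₀ᵗ 5·τ^3 dτ = 5t^4/4.)

Final answer: 30/s^5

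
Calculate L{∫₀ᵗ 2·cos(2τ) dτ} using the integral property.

L{∫₀ᵗ f(τ)dτ} = F(s)/s with F(s) = 2s/(s² + 4), so the result is (2s/(s² + 4))/s = 2/(s² + 4)

Final answer: 2/(s² + 4)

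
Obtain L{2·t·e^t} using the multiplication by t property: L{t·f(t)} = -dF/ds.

Using L{t^n·e^(at)} = n!/(s-a)^(n+1), L{t·e^t} = 1/(s-1)^2, so L{2·t·e^t} = 2·1/(s-1)^2 = 2/(s-1)^2

Final answer: 2/(s-1)^2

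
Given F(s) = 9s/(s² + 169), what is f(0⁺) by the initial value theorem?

f(0⁺) = lim_{s→∞} s·9s/(s² + 169) = lim_{s→∞} 9s²/(s² + 169) = 9

Final answer: 9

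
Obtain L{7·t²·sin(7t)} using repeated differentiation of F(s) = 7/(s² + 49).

F(s) = 7/(s² + 49). F'(s) = -14s/(s² + 49)². F''(s) = -14(49 - 3s²)/(s² + 49)³ = (42s² - 686)/(s² + 49)³. So L{t²·sin(7t)} = (-1)² F''(s) = (42s² - 686)/(s² + 49)³. Then L{7·t²·sin(7t)} = 7·(42s² - 686)/(s² + 49)³ = (294s² - 4802)/(s² + 49)³

Final answer: (294s² - 4802)/(s² + 49)³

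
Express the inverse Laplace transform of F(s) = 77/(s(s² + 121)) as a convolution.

77/(s(s² + 121)) = (1/s)·(77/(s² + 121)) = L{1}·L{7·sin(11t)}. So f(t) = 1*(7·sin(11t)) = ∫₀ᵗ 7·sin(11τ) dτ

Final answer: ∫₀ᵗ 7·sin(11τ) dτ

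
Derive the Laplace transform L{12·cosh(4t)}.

L{cosh(ωt)} = s/(s² - ω²), so L{cosh(4t)} = s/(s² - 16). Then L{12·cosh(4t)} = 12·s/(s² - 16) = 12s/(s² - 16)

Final answer: 12s/(s² - 16)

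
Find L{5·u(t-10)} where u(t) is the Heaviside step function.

L{u(t-a)} = e^(-as)/s. Here a=10, so L{u(t-10)} = e^(-10s)/s, and L{5·u(t-10)} = 5·e^(-10s)/s

Final answer: 5·e^(-10s)/s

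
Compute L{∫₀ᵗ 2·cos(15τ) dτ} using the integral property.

L{∫₀ᵗ f(τ)dτ} = F(s)/s with F(s) = 2s/(s² + 225), so the result is (2s/(s² + 225))/s = 2/(s² + 225)

Final answer: 2/(s² + 225)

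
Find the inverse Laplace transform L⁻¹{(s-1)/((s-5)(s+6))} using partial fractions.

Using partial fractions, f(t) = (4e^(5t) + 7e^(-6t))/11

Final answer: (4e^(5t) + 7e^(-6t))/11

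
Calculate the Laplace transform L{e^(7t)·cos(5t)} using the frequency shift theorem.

Frequency shift: L{e^(at)f(t)} = F(s-a). L{e^(7t)·cos(5t)} = (s-7)/((s-7)² + 25)

Final answer: (s-7)/((s-7)² + 25)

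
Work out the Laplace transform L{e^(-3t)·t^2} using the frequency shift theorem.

L{e^(at)·t^n} = n!/(s-a)^(n+1), so L{e^(-3t)·t^2} = 2/(s+3)^3

Final answer: 2/(s+3)^3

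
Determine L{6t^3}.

L{t^n} = n!/s^(n+1). So L{6t^3} = 6·3!/s^4 = 36/s^4

Final answer: 36/s^4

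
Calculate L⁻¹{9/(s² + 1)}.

This is the form c·a/(s² + a²) with a = 1, c = 9. L⁻¹ = 9·sin(t)

Final answer: 9·sin(t)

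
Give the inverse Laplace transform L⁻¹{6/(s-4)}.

L⁻¹{1/(s-a)} = e^(at), so L⁻¹{1/(s-4)} = e^(4t), and L⁻¹{6/(s-4)} = 6·e^(4t)

Final answer: 6·e^(4t)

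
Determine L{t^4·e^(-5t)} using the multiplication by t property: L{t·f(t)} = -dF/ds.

Using L{t^n·e^(at)} = n!/(s-a)^(n+1), L{t^4·e^(-5t)} = 24/(s+5)^5

Final answer: 24/(s+5)^5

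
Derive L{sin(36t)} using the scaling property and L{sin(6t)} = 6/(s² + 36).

Using L{f(at)} = (1/a)F(s/a) with a=6: L{sin(36t)} = (1/6) · 6/((s/6)² + 36) = (1/6) · 6·36/(s² + 1296) = 36/(s² + 1296)

Final answer: 36/(s² + 1296)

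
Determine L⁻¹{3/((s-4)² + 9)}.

Form: b/((s-a)² + b²) → e^(at)sin(bt). With a=4, b=3

Final answer: e^(4t)·sin(3t)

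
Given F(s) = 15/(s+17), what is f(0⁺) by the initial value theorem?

f(0⁺) = lim_{s→∞} s·15/(s+17) = lim_{s→∞} 15s/(s+17) = 15

Final answer: 15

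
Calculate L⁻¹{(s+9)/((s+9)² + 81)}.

Using frequency shift: L⁻¹{(s-a)/((s-a)² + b²)} = e^(at)cos(bt). Here a=-9, b=9

Final answer: e^(-9t)·cos(9t)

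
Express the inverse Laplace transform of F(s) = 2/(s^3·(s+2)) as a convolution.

2/(s^3·(s+2)) = (2/s^3)·(1/(s+2)) = L{t^2}·L{e^(-2t)}. So f(t) = t^2*e^(-2t) = ∫₀ᵗ τ^2·e^(-2(t-τ)) dτ

Final answer: ∫₀ᵗ τ^2·e^(-2(t-τ)) dτ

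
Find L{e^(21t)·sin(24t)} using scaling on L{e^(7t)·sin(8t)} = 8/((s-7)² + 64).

Scaling with a=3: L{e^(21t)·sin(24t)} = (1/3) · 8/((s/3-7)² + 64). Simplifying: 24/((s-21)² + 576)

Final answer: 24/((s-21)² + 576)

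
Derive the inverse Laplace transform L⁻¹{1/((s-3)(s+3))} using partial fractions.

Decompose: A/(s-3) + B/(s+3). A = 1/6, B = -1/6. f(t) = (e^(3t) - e^(-3t))/6

Final answer: (e^(3t) - e^(-3t))/6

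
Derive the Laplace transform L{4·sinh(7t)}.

L{sinh(ωt)} = ω/(s² - ω²), so L{sinh(7t)} = 7/(s² - 49). Then L{4·sinh(7t)} = 4·7/(s² - 49) = 28/(s² - 49)

Final answer: 28/(s² - 49)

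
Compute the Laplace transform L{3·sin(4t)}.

L{sin(ωt)} = ω/(s² + ω²), so L{sin(4t)} = 4/(s² + 16). Then L{3·sin(4t)} = 3·4/(s² + 16) = 12/(s² + 16)

Final answer: 12/(s² + 16)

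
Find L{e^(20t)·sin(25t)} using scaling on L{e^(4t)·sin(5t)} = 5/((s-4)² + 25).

Scaling with a=5: L{e^(20t)·sin(25t)} = (1/5) · 5/((s/5-4)² + 25). Simplifying: 25/((s-20)² + 625)

Final answer: 25/((s-20)² + 625)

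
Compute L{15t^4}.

L{t^n} = n!/s^(n+1). So L{15t^4} = 15·4!/s^5 = 360/s^5

Final answer: 360/s^5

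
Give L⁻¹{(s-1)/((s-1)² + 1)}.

Using frequency shift: L⁻¹{(s-a)/((s-a)² + b²)} = e^(at)cos(bt). Here a=1, b=1

Final answer: e^t·cos(t)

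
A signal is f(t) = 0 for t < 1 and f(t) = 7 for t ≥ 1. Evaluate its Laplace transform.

f(t) = 7·u(t-1). L{u(t-1)} = e^(-s)/s, so L{f(t)} = 7·e^(-s)/s

Final answer: 7·e^(-s)/s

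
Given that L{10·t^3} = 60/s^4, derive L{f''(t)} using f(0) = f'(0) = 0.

L{f''(t)} = s²F(s) - sf(0) - f'(0) = s²·60/s^4 - 0 - 0 = 60/s^2

Final answer: 60/s^2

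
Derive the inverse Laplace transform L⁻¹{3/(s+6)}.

L⁻¹{1/(s-a)} = e^(at), so L⁻¹{1/(s+6)} = e^(-6t), and L⁻¹{3/(s+6)} = 3·e^(-6t)

Final answer: 3·e^(-6t)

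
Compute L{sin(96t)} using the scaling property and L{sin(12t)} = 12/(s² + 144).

Using L{f(at)} = (1/a)F(s/a) with a=8: L{sin(96t)} = (1/8) · 12/((s/8)² + 144) = (1/8) · 12·64/(s² + 9216) = 96/(s² + 9216)

Final answer: 96/(s² + 9216)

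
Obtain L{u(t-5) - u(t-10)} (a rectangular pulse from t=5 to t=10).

L{u(t-a)} = e^(-as)/s. L{u(t-5) - u(t-10)} = (e^(-5s) - e^(-10s))/s

Final answer: (e^(-5s) - e^(-10s))/s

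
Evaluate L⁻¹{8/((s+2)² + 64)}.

Form: b/((s-a)² + b²) → e^(at)sin(bt). With a=-2, b=8

Final answer: e^(-2t)·sin(8t)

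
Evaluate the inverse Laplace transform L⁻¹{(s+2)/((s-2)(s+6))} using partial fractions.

Using partial fractions, f(t) = (4e^(2t) + 4e^(-6t))/8

Final answer: (4e^(2t) + 4e^(-6t))/8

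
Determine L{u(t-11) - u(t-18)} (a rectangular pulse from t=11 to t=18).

L{u(t-a)} = e^(-as)/s. L{u(t-11) - u(t-18)} = (e^(-11s) - e^(-18s))/s

Final answer: (e^(-11s) - e^(-18s))/s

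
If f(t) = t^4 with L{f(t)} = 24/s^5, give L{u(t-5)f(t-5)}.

Time shift theorem: L{u(t-a)f(t-a)} = e^(-as)F(s). Here a=5, F(s) = 24/s^5, so L{u(t-5)f(t-5)} = e^(-5s)·24/s^5

Final answer: e^(-5s)·24/s^5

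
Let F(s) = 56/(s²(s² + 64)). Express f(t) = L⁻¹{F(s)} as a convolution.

56/(s²(s² + 64)) = (1/s²)·(56/(s² + 64)) = L{t}·L{7·sin(8t)}. So f(t) = t*(7·sin(8t)) = ∫₀ᵗ 7τ·sin(8(t-τ)) dτ

Final answer: ∫₀ᵗ 7τ·sin(8(t-τ)) dτ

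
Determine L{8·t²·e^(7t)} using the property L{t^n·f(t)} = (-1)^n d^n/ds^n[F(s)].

L{e^(7t)} = 1/(s-7). d/ds[1/(s-7)] = -1/(s-7)². d²/ds²[1/(s-7)] = 2/(s-7)³. So L{t²·e^(7t)} = (-1)² · 2/(s-7)³ = 2/(s-7)³. Then L{8·t²·e^(7t)} = 8·2/(s-7)³ = 16/(s-7)³

Final answer: 16/(s-7)³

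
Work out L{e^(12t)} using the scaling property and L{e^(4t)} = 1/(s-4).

Using L{f(at)} = (1/a)F(s/a) with a=3 and f(t) = e^(4t): L{e^(12t)} = (1/3) · 1/((s/3)-4) = (1/3) · 3/(s-12) = 1/(s-12)

Final answer: 1/(s-12)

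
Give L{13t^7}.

L{t^n} = n!/s^(n+1). So L{13t^7} = 13·7!/s^8 = 65520/s^8

Final answer: 65520/s^8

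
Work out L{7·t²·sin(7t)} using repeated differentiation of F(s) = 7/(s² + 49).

F(s) = 7/(s² + 49). F'(s) = -14s/(s² + 49)². F''(s) = -14(49 - 3s²)/(s² + 49)³ = (42s² - 686)/(s² + 49)³. So L{t²·sin(7t)} = (-1)² F''(s) = (42s² - 686)/(s² + 49)³. Then L{7·t²·sin(7t)} = 7·(42s² - 686)/(s² + 49)³ = (294s² - 4802)/(s² + 49)³

Final answer: (294s² - 4802)/(s² + 49)³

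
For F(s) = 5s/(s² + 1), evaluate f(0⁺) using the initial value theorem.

f(0⁺) = lim_{s→∞} s·5s/(s² + 1) = lim_{s→∞} 5s²/(s² + 1) = 5

Final answer: 5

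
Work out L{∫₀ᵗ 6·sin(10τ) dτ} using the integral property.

L{∫₀ᵗ f(τ)dτ} = F(s)/s with F(s) = 60/(s² + 100), so the result is (60/(s² + 100))/s = 60/(s(s² + 100))

Final answer: 60/(s(s² + 100))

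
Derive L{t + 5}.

L{t + 5} = L{t} + 5·L{1} = 1/s² + 5/s

Final answer: 1/s² + 5/s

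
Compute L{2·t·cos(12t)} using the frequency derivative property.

L{cos(12t)} = s/(s² + 144). Derivative: d/ds[s/(s² + 144)] = [(s² + 144) - s·2s]/(s² + 144)² = (144 - s²)/(s² + 144)². So L{t·cos(12t)} = -F'(s) = (s² - 144)/(s² + 144)². Then L{2·t·cos(12t)} = 2·(s² - 144)/(s² + 144)²

Final answer: 2·(s² - 144)/(s² + 144)²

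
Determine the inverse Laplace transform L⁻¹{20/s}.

L⁻¹{c/s} = c, so L⁻¹{20/s} = 20

Final answer: 20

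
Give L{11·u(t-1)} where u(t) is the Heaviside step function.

L{u(t-a)} = e^(-as)/s. Here a=1, so L{u(t-1)} = e^(-s)/s, and L{11·u(t-1)} = 11·e^(-s)/s

Final answer: 11·e^(-s)/s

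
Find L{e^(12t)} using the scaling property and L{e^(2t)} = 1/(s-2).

Using L{f(at)} = (1/a)F(s/a) with a=6 and f(t) = e^(2t): L{e^(12t)} = (1/6) · 1/((s/6)-2) = (1/6) · 6/(s-12) = 1/(s-12)

Final answer: 1/(s-12)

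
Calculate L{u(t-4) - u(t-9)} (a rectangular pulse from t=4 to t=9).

L{u(t-a)} = e^(-as)/s. L{u(t-4) - u(t-9)} = (e^(-4s) - e^(-9s))/s

Final answer: (e^(-4s) - e^(-9s))/s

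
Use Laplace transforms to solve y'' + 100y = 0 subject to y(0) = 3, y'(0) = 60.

L{y''} + 100L{y} = 0. s²Y - 3s - 60 + 100Y = 0. Y(s² + 100) = 3s + 60. Y = (3s + 60)/(s² + 100). Inverting: y(t) = 3cos(10t) + 6sin(10t)

Final answer: y(t) = 3cos(10t) + 6sin(10t)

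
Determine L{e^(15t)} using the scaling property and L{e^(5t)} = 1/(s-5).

Using L{f(at)} = (1/a)F(s/a) with a=3 and f(t) = e^(5t): L{e^(15t)} = (1/3) · 1/((s/3)-5) = (1/3) · 3/(s-15) = 1/(s-15)

Final answer: 1/(s-15)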